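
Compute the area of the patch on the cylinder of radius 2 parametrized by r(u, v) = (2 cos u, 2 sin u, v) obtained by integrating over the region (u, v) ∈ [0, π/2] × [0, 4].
Area = 4*pi

Area = ∫∫ √(EG − F²) du dv with √(EG − F²) = 2. Integrating over [0, π/2] × [0, 4] gives 4*pi.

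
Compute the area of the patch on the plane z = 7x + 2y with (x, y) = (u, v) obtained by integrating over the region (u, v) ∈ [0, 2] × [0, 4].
Area = 24*sqrt(6)

Area = ∫∫ √(EG − F²) du dv with √(EG − F²) = 3*sqrt(6). Integrating over [0, 2] × [0, 4] gives 24*sqrt(6).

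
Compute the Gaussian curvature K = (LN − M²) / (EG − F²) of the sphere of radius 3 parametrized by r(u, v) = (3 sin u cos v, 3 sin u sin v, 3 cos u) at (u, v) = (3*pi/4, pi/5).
K = 1/9

Coefficients of the first fundamental form: E = 9, F = 0, G = 9*sin(u)^2.
Coefficients of the second fundamental form: L = -3*sin(u)/Abs(sin(u)), M = 0, N = -3*sin(u)^3/Abs(sin(u)).
Assemble K = (LN − M²)/(EG − F²) = 1/9. At (u, v) = (3*pi/4, pi/5): K = 1/9.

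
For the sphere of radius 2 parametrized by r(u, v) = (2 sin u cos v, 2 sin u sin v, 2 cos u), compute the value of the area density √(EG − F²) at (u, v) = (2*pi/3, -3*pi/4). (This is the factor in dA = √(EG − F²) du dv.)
√(EG − F²)|_{(2*pi/3, -3*pi/4)} = 2*sqrt(3)

E = 4, F = 0, G = 4*sin(u)^2, so EG − F² = 16*sin(u)^2. Taking the positive square root: √(EG − F²) = 4*Abs(sin(u)). At (u, v) = (2*pi/3, -3*pi/4): 2*sqrt(3).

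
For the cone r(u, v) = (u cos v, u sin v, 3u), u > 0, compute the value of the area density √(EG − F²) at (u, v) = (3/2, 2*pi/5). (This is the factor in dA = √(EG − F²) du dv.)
√(EG − F²)|_{(3/2, 2*pi/5)} = 3*sqrt(10)/2

E = 10, F = 0, G = u^2, so EG − F² = 10*u^2. Taking the positive square root: √(EG − F²) = sqrt(10)*Abs(u). At (u, v) = (3/2, 2*pi/5): 3*sqrt(10)/2.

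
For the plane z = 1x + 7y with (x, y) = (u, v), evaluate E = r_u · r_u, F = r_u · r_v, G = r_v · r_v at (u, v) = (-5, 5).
E = 2;  F = 7;  G = 50

Partials: r_u = (1, 0, 1), r_v = (0, 1, 7). As functions of (u, v):
  E = r_u · r_u = 2,
  F = r_u · r_v = 7,
  G = r_v · r_v = 50.
Evaluating at (u, v) = (-5, 5): E = 2, F = 7, G = 50.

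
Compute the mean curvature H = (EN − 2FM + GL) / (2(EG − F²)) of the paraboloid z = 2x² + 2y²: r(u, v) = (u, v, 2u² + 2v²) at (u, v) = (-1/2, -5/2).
H = 212*sqrt(105)/11025

With E = 16*u^2 + 1, F = 16*u*v, G = 16*v^2 + 1, L = 4/sqrt(16*u^2 + 16*v^2 + 1), M = 0, N = 4/sqrt(16*u^2 + 16*v^2 + 1), assemble
  H = (EN − 2FM + GL) / (2(EG − F²)) = 4*(8*u^2 + 8*v^2 + 1)/(16*u^2 + 16*v^2 + 1)^(3/2).
At (u, v) = (-1/2, -5/2): H = 212*sqrt(105)/11025.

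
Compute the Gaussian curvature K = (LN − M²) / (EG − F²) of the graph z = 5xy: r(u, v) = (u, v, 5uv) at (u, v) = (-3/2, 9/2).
K = -100/1270129

Coefficients of the first fundamental form: E = 25*v^2 + 1, F = 25*u*v, G = 25*u^2 + 1.
Coefficients of the second fundamental form: L = 0, M = 5/sqrt(25*u^2 + 25*v^2 + 1), N = 0.
Assemble K = (LN − M²)/(EG − F²) = -25/(625*u^4 + 1250*u^2*v^2 + 50*u^2 + 625*v^4 + 50*v^2 + 1). At (u, v) = (-3/2, 9/2): K = -100/1270129.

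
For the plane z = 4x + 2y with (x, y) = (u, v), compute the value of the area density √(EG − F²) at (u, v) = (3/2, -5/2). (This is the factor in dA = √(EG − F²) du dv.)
√(EG − F²)|_{(3/2, -5/2)} = sqrt(21)

E = 17, F = 8, G = 5, so EG − F² = 21. Taking the positive square root: √(EG − F²) = sqrt(21). At (u, v) = (3/2, -5/2): sqrt(21).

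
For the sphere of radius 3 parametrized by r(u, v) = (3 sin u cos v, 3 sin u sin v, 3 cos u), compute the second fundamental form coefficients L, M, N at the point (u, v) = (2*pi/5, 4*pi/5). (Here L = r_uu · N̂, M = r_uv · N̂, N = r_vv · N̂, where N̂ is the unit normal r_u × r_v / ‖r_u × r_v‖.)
L = -3;  M = 0;  N = -15/8 - 3*sqrt(5)/8

Compute the unit normal N̂(u, v) = (sin(u)^2*cos(v)/Abs(sin(u)), sin(u)^2*sin(v)/Abs(sin(u)), sin(2*u)/(2*Abs(sin(u)))), and the second partials r_uu, r_uv, r_vv. Take dot products:
  L(u, v) = r_uu · N̂ = -3*sin(u)/Abs(sin(u)),
  M(u, v) = r_uv · N̂ = 0,
  N(u, v) = r_vv · N̂ = -3*sin(u)^3/Abs(sin(u)).
Evaluating at (u, v) = (2*pi/5, 4*pi/5):
  L = -3, M = 0, N = -15/8 - 3*sqrt(5)/8.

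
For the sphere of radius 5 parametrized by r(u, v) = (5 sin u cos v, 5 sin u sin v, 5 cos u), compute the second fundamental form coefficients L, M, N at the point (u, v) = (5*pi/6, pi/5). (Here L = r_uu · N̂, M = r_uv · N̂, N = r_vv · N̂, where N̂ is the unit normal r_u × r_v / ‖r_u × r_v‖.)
L = -5;  M = 0;  N = -5/4

Compute the unit normal N̂(u, v) = (sin(u)^2*cos(v)/Abs(sin(u)), sin(u)^2*sin(v)/Abs(sin(u)), sin(2*u)/(2*Abs(sin(u)))), and the second partials r_uu, r_uv, r_vv. Take dot products:
  L(u, v) = r_uu · N̂ = -5*sin(u)/Abs(sin(u)),
  M(u, v) = r_uv · N̂ = 0,
  N(u, v) = r_vv · N̂ = -5*sin(u)^3/Abs(sin(u)).
Evaluating at (u, v) = (5*pi/6, pi/5):
  L = -5, M = 0, N = -5/4.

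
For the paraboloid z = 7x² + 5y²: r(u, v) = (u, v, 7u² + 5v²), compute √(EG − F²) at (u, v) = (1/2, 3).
√(EG − F²)|_{(1/2, 3)} = 5*sqrt(38)

E = 196*u^2 + 1, F = 140*u*v, G = 100*v^2 + 1; EG − F² = 196*u^2 + 100*v^2 + 1; √(EG − F²) = sqrt(196*u^2 + 100*v^2 + 1). At the given point: 5*sqrt(38).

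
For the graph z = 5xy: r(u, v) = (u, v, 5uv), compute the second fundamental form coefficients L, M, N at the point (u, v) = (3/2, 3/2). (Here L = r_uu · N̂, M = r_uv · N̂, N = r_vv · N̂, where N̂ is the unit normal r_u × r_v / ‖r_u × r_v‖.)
L = 0;  M = 5*sqrt(454)/227;  N = 0

Compute the unit normal N̂(u, v) = (-5*v/sqrt(25*u^2 + 25*v^2 + 1), -5*u/sqrt(25*u^2 + 25*v^2 + 1), 1/sqrt(25*u^2 + 25*v^2 + 1)), and the second partials r_uu, r_uv, r_vv. Take dot products:
  L(u, v) = r_uu · N̂ = 0,
  M(u, v) = r_uv · N̂ = 5/sqrt(25*u^2 + 25*v^2 + 1),
  N(u, v) = r_vv · N̂ = 0.
Evaluating at (u, v) = (3/2, 3/2):
  L = 0, M = 5*sqrt(454)/227, N = 0.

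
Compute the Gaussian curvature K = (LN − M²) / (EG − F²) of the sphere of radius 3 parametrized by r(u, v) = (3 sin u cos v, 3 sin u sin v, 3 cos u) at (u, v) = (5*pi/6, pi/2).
K = 1/9

Coefficients of the first fundamental form: E = 9, F = 0, G = 9*sin(u)^2.
Coefficients of the second fundamental form: L = -3*sin(u)/Abs(sin(u)), M = 0, N = -3*sin(u)^3/Abs(sin(u)).
Assemble K = (LN − M²)/(EG − F²) = 1/9. At (u, v) = (5*pi/6, pi/2): K = 1/9.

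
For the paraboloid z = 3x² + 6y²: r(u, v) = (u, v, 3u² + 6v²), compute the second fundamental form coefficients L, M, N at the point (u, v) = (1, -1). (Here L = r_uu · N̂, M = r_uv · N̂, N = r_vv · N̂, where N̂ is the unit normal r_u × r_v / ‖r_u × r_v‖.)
L = 6*sqrt(181)/181;  M = 0;  N = 12*sqrt(181)/181

Compute the unit normal N̂(u, v) = (-6*u/sqrt(36*u^2 + 144*v^2 + 1), -12*v/sqrt(36*u^2 + 144*v^2 + 1), 1/sqrt(36*u^2 + 144*v^2 + 1)), and the second partials r_uu, r_uv, r_vv. Take dot products:
  L(u, v) = r_uu · N̂ = 6/sqrt(36*u^2 + 144*v^2 + 1),
  M(u, v) = r_uv · N̂ = 0,
  N(u, v) = r_vv · N̂ = 12/sqrt(36*u^2 + 144*v^2 + 1).
Evaluating at (u, v) = (1, -1):
  L = 6*sqrt(181)/181, M = 0, N = 12*sqrt(181)/181.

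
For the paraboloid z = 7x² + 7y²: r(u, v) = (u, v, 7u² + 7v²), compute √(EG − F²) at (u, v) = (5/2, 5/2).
√(EG − F²)|_{(5/2, 5/2)} = sqrt(2451)

E = 196*u^2 + 1, F = 196*u*v, G = 196*v^2 + 1; EG − F² = 196*u^2 + 196*v^2 + 1; √(EG − F²) = sqrt(196*u^2 + 196*v^2 + 1). At the given point: sqrt(2451).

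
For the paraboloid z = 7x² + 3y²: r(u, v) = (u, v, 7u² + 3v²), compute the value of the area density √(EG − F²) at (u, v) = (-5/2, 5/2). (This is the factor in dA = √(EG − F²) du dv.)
√(EG − F²)|_{(-5/2, 5/2)} = sqrt(1451)

E = 196*u^2 + 1, F = 84*u*v, G = 36*v^2 + 1, so EG − F² = 196*u^2 + 36*v^2 + 1. Taking the positive square root: √(EG − F²) = sqrt(196*u^2 + 36*v^2 + 1). At (u, v) = (-5/2, 5/2): sqrt(1451).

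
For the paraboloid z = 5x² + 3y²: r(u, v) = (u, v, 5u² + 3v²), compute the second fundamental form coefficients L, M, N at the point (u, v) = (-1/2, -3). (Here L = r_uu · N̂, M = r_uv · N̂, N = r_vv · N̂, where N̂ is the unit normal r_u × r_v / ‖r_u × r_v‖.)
L = sqrt(14)/7;  M = 0;  N = 3*sqrt(14)/35

Compute the unit normal N̂(u, v) = (-10*u/sqrt(100*u^2 + 36*v^2 + 1), -6*v/sqrt(100*u^2 + 36*v^2 + 1), 1/sqrt(100*u^2 + 36*v^2 + 1)), and the second partials r_uu, r_uv, r_vv. Take dot products:
  L(u, v) = r_uu · N̂ = 10/sqrt(100*u^2 + 36*v^2 + 1),
  M(u, v) = r_uv · N̂ = 0,
  N(u, v) = r_vv · N̂ = 6/sqrt(100*u^2 + 36*v^2 + 1).
Evaluating at (u, v) = (-1/2, -3):
  L = sqrt(14)/7, M = 0, N = 3*sqrt(14)/35.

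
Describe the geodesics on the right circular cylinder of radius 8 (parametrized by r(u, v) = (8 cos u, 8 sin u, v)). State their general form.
The cylinder is flat (K = 0) and locally isometric to the plane via the development (u, v) ↦ (8 u, v). Geodesics are the pre-images of straight lines: circles (v constant), vertical lines (u constant), and helices (v = c · u + d) for constants c, d.

A right cylinder has E = 8², F = 0, G = 1, so EG − F² = 8², and L = −8, M = N = 0, giving K = (LN − M²)/(EG − F²) = 0 everywhere. A flat surface is locally isometric to the Euclidean plane via the map (u, v) ↦ (8 u, v). Straight lines in the (x̃, ỹ) plane pull back to: (a) horizontal circles (v = const), (b) vertical generators (u = const), and (c) helices (8 u tan θ = v, i.e. v = c · u + d).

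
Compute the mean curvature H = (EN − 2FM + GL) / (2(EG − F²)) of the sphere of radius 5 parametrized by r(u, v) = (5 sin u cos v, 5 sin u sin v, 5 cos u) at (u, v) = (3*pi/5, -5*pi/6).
H = -1/5

With E = 25, F = 0, G = 25*sin(u)^2, L = -5*sin(u)/Abs(sin(u)), M = 0, N = -5*sin(u)^3/Abs(sin(u)), assemble
  H = (EN − 2FM + GL) / (2(EG − F²)) = -sin(u)/(5*Abs(sin(u))).
At (u, v) = (3*pi/5, -5*pi/6): H = -1/5.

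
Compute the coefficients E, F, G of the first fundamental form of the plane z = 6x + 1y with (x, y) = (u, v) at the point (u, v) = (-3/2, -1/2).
E = 37;  F = 6;  G = 2

Partials: r_u = (1, 0, 6), r_v = (0, 1, 1). As functions of (u, v):
  E = r_u · r_u = 37,
  F = r_u · r_v = 6,
  G = r_v · r_v = 2.
Evaluating at (u, v) = (-3/2, -1/2): E = 37, F = 6, G = 2.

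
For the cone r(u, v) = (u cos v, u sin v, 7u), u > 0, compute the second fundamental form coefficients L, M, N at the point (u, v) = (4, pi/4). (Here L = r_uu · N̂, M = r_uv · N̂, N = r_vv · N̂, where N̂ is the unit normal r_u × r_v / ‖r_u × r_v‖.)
L = 0;  M = 0;  N = 14*sqrt(2)/5

Compute the unit normal N̂(u, v) = (-7*sqrt(2)*u*cos(v)/(10*Abs(u)), -7*sqrt(2)*u*sin(v)/(10*Abs(u)), sqrt(2)*u/(10*Abs(u))), and the second partials r_uu, r_uv, r_vv. Take dot products:
  L(u, v) = r_uu · N̂ = 0,
  M(u, v) = r_uv · N̂ = 0,
  N(u, v) = r_vv · N̂ = 7*sqrt(2)*u^2/(10*Abs(u)).
Evaluating at (u, v) = (4, pi/4):
  L = 0, M = 0, N = 14*sqrt(2)/5.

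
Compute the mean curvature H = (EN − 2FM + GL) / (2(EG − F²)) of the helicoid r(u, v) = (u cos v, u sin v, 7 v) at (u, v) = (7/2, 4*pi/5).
H = 0

With E = 1, F = 0, G = u^2 + 49, L = 0, M = -7/sqrt(u^2 + 49), N = 0, assemble
  H = (EN − 2FM + GL) / (2(EG − F²)) = 0.
At (u, v) = (7/2, 4*pi/5): H = 0.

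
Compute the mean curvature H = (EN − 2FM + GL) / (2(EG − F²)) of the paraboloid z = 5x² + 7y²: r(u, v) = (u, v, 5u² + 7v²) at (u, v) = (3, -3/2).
H = 8517*sqrt(1342)/1800964

With E = 100*u^2 + 1, F = 140*u*v, G = 196*v^2 + 1, L = 10/sqrt(100*u^2 + 196*v^2 + 1), M = 0, N = 14/sqrt(100*u^2 + 196*v^2 + 1), assemble
  H = (EN − 2FM + GL) / (2(EG − F²)) = 4*(175*u^2 + 245*v^2 + 3)/(100*u^2 + 196*v^2 + 1)^(3/2).
At (u, v) = (3, -3/2): H = 8517*sqrt(1342)/1800964.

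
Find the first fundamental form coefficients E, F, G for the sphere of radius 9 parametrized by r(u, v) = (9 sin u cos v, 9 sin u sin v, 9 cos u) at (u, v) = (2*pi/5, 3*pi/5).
E = 81;  F = 0;  G = 81*sqrt(5)/8 + 405/8

Partials: r_u = (9*cos(u)*cos(v), 9*sin(v)*cos(u), -9*sin(u)), r_v = (-9*sin(u)*sin(v), 9*sin(u)*cos(v), 0). As functions of (u, v):
  E = r_u · r_u = 81,
  F = r_u · r_v = 0,
  G = r_v · r_v = 81*sin(u)^2.
Evaluating at (u, v) = (2*pi/5, 3*pi/5): E = 81, F = 0, G = 81*sqrt(5)/8 + 405/8.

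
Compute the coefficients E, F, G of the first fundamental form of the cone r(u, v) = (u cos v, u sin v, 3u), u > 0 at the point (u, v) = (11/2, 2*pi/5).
E = 10;  F = 0;  G = 121/4

Partials: r_u = (cos(v), sin(v), 3), r_v = (-u*sin(v), u*cos(v), 0). As functions of (u, v):
  E = r_u · r_u = 10,
  F = r_u · r_v = 0,
  G = r_v · r_v = u^2.
Evaluating at (u, v) = (11/2, 2*pi/5): E = 10, F = 0, G = 121/4.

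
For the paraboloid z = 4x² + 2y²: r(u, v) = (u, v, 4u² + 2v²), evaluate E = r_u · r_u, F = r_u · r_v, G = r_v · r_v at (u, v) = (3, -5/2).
E = 577;  F = -240;  G = 101

Partials: r_u = (1, 0, 8*u), r_v = (0, 1, 4*v). As functions of (u, v):
  E = r_u · r_u = 64*u^2 + 1,
  F = r_u · r_v = 32*u*v,
  G = r_v · r_v = 16*v^2 + 1.
Evaluating at (u, v) = (3, -5/2): E = 577, F = -240, G = 101.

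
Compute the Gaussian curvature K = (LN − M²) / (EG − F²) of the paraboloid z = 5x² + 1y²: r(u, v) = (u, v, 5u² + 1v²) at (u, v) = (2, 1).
K = 4/32805

Coefficients of the first fundamental form: E = 100*u^2 + 1, F = 20*u*v, G = 4*v^2 + 1.
Coefficients of the second fundamental form: L = 10/sqrt(100*u^2 + 4*v^2 + 1), M = 0, N = 2/sqrt(100*u^2 + 4*v^2 + 1).
Assemble K = (LN − M²)/(EG − F²) = 20/(10000*u^4 + 800*u^2*v^2 + 200*u^2 + 16*v^4 + 8*v^2 + 1). At (u, v) = (2, 1): K = 4/32805.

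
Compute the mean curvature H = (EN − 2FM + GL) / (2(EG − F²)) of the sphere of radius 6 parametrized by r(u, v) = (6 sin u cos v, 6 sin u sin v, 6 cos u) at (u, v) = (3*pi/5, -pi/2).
H = -1/6

With E = 36, F = 0, G = 36*sin(u)^2, L = -6*sin(u)/Abs(sin(u)), M = 0, N = -6*sin(u)^3/Abs(sin(u)), assemble
  H = (EN − 2FM + GL) / (2(EG − F²)) = -sin(u)/(6*Abs(sin(u))).
At (u, v) = (3*pi/5, -pi/2): H = -1/6.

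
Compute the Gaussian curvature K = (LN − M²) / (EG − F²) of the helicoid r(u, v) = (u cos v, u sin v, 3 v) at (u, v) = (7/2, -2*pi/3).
K = -144/7225

Coefficients of the first fundamental form: E = 1, F = 0, G = u^2 + 9.
Coefficients of the second fundamental form: L = 0, M = -3/sqrt(u^2 + 9), N = 0.
Assemble K = (LN − M²)/(EG − F²) = -9/(u^2 + 9)^2. At (u, v) = (7/2, -2*pi/3): K = -144/7225.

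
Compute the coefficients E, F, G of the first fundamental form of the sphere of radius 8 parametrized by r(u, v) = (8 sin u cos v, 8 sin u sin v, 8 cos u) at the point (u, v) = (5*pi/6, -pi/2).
E = 64;  F = 0;  G = 16

Partials: r_u = (8*cos(u)*cos(v), 8*sin(v)*cos(u), -8*sin(u)), r_v = (-8*sin(u)*sin(v), 8*sin(u)*cos(v), 0). As functions of (u, v):
  E = r_u · r_u = 64,
  F = r_u · r_v = 0,
  G = r_v · r_v = 64*sin(u)^2.
Evaluating at (u, v) = (5*pi/6, -pi/2): E = 64, F = 0, G = 16.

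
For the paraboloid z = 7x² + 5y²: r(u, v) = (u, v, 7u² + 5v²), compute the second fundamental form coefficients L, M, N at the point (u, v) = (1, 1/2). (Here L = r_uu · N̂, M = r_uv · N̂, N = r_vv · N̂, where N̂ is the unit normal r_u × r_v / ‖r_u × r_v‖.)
L = 7*sqrt(222)/111;  M = 0;  N = 5*sqrt(222)/111

Compute the unit normal N̂(u, v) = (-14*u/sqrt(196*u^2 + 100*v^2 + 1), -10*v/sqrt(196*u^2 + 100*v^2 + 1), 1/sqrt(196*u^2 + 100*v^2 + 1)), and the second partials r_uu, r_uv, r_vv. Take dot products:
  L(u, v) = r_uu · N̂ = 14/sqrt(196*u^2 + 100*v^2 + 1),
  M(u, v) = r_uv · N̂ = 0,
  N(u, v) = r_vv · N̂ = 10/sqrt(196*u^2 + 100*v^2 + 1).
Evaluating at (u, v) = (1, 1/2):
  L = 7*sqrt(222)/111, M = 0, N = 5*sqrt(222)/111.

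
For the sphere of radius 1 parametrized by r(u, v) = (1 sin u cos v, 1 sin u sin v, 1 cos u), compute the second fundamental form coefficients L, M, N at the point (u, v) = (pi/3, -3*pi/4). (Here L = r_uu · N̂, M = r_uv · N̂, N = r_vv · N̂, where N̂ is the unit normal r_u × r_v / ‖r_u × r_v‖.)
L = -1;  M = 0;  N = -3/4

Compute the unit normal N̂(u, v) = (sin(u)^2*cos(v)/Abs(sin(u)), sin(u)^2*sin(v)/Abs(sin(u)), sin(2*u)/(2*Abs(sin(u)))), and the second partials r_uu, r_uv, r_vv. Take dot products:
  L(u, v) = r_uu · N̂ = -sin(u)/Abs(sin(u)),
  M(u, v) = r_uv · N̂ = 0,
  N(u, v) = r_vv · N̂ = -sin(u)^3/Abs(sin(u)).
Evaluating at (u, v) = (pi/3, -3*pi/4):
  L = -1, M = 0, N = -3/4.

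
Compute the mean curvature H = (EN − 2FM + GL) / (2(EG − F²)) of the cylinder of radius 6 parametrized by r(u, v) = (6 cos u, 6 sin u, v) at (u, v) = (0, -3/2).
H = -1/12

With E = 36, F = 0, G = 1, L = -6, M = 0, N = 0, assemble
  H = (EN − 2FM + GL) / (2(EG − F²)) = -1/12.
At (u, v) = (0, -3/2): H = -1/12.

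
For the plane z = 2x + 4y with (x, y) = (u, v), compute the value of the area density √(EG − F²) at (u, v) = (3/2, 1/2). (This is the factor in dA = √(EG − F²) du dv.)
√(EG − F²)|_{(3/2, 1/2)} = sqrt(21)

E = 5, F = 8, G = 17, so EG − F² = 21. Taking the positive square root: √(EG − F²) = sqrt(21). At (u, v) = (3/2, 1/2): sqrt(21).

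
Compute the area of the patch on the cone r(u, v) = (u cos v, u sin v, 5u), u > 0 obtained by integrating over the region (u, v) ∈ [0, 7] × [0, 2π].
Area = 49*sqrt(26)*pi

Area = ∫∫ √(EG − F²) du dv with √(EG − F²) = sqrt(26)*Abs(u). Integrating over [0, 7] × [0, 2π] gives 49*sqrt(26)*pi.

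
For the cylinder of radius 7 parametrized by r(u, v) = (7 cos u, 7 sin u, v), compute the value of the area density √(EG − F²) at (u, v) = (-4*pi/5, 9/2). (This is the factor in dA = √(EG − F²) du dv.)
√(EG − F²)|_{(-4*pi/5, 9/2)} = 7

E = 49, F = 0, G = 1, so EG − F² = 49. Taking the positive square root: √(EG − F²) = 7. At (u, v) = (-4*pi/5, 9/2): 7.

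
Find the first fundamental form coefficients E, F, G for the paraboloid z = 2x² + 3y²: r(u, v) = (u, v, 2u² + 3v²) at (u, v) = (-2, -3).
E = 65;  F = 144;  G = 325

Partials: r_u = (1, 0, 4*u), r_v = (0, 1, 6*v). As functions of (u, v):
  E = r_u · r_u = 16*u^2 + 1,
  F = r_u · r_v = 24*u*v,
  G = r_v · r_v = 36*v^2 + 1.
Evaluating at (u, v) = (-2, -3): E = 65, F = 144, G = 325.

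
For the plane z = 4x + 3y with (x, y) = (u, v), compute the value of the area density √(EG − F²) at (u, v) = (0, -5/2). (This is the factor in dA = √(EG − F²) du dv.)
√(EG − F²)|_{(0, -5/2)} = sqrt(26)

E = 17, F = 12, G = 10, so EG − F² = 26. Taking the positive square root: √(EG − F²) = sqrt(26). At (u, v) = (0, -5/2): sqrt(26).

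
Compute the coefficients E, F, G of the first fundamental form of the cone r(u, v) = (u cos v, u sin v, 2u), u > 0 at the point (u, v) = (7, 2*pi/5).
E = 5;  F = 0;  G = 49

Partials: r_u = (cos(v), sin(v), 2), r_v = (-u*sin(v), u*cos(v), 0). As functions of (u, v):
  E = r_u · r_u = 5,
  F = r_u · r_v = 0,
  G = r_v · r_v = u^2.
Evaluating at (u, v) = (7, 2*pi/5): E = 5, F = 0, G = 49.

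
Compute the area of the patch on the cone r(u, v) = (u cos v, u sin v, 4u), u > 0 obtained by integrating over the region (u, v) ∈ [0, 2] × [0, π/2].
Area = sqrt(17)*pi

Area = ∫∫ √(EG − F²) du dv with √(EG − F²) = sqrt(17)*Abs(u). Integrating over [0, 2] × [0, π/2] gives sqrt(17)*pi.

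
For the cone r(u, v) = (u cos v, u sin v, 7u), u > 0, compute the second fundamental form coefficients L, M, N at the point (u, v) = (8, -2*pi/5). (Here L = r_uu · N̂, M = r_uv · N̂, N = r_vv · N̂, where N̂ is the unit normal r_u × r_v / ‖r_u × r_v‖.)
L = 0;  M = 0;  N = 28*sqrt(2)/5

Compute the unit normal N̂(u, v) = (-7*sqrt(2)*u*cos(v)/(10*Abs(u)), -7*sqrt(2)*u*sin(v)/(10*Abs(u)), sqrt(2)*u/(10*Abs(u))), and the second partials r_uu, r_uv, r_vv. Take dot products:
  L(u, v) = r_uu · N̂ = 0,
  M(u, v) = r_uv · N̂ = 0,
  N(u, v) = r_vv · N̂ = 7*sqrt(2)*u^2/(10*Abs(u)).
Evaluating at (u, v) = (8, -2*pi/5):
  L = 0, M = 0, N = 28*sqrt(2)/5.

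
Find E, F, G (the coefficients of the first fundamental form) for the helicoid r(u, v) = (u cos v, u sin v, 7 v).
E = 1;  F = 0;  G = u^2 + 49

Compute partials: r_u = (cos(v), sin(v), 0), r_v = (-u*sin(v), u*cos(v), 7). Then
  E = r_u · r_u = 1,
  F = r_u · r_v = 0,
  G = r_v · r_v = u^2 + 49.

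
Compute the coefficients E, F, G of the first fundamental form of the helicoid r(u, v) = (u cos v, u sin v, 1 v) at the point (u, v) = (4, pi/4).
E = 1;  F = 0;  G = 17

Partials: r_u = (cos(v), sin(v), 0), r_v = (-u*sin(v), u*cos(v), 1). As functions of (u, v):
  E = r_u · r_u = 1,
  F = r_u · r_v = 0,
  G = r_v · r_v = u^2 + 1.
Evaluating at (u, v) = (4, pi/4): E = 1, F = 0, G = 17.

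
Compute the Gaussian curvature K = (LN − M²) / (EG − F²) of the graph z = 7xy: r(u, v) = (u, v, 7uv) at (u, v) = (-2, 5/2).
K = -784/4052169

Coefficients of the first fundamental form: E = 49*v^2 + 1, F = 49*u*v, G = 49*u^2 + 1.
Coefficients of the second fundamental form: L = 0, M = 7/sqrt(49*u^2 + 49*v^2 + 1), N = 0.
Assemble K = (LN − M²)/(EG − F²) = -49/(2401*u^4 + 4802*u^2*v^2 + 98*u^2 + 2401*v^4 + 98*v^2 + 1). At (u, v) = (-2, 5/2): K = -784/4052169.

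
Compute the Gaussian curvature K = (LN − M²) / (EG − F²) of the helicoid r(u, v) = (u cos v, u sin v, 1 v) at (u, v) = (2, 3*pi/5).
K = -1/25

Coefficients of the first fundamental form: E = 1, F = 0, G = u^2 + 1.
Coefficients of the second fundamental form: L = 0, M = -1/sqrt(u^2 + 1), N = 0.
Assemble K = (LN − M²)/(EG − F²) = -1/(u^2 + 1)^2. At (u, v) = (2, 3*pi/5): K = -1/25.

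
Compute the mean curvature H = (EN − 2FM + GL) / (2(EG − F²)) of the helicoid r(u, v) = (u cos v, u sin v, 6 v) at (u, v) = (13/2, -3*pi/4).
H = 0

With E = 1, F = 0, G = u^2 + 36, L = 0, M = -6/sqrt(u^2 + 36), N = 0, assemble
  H = (EN − 2FM + GL) / (2(EG − F²)) = 0.
At (u, v) = (13/2, -3*pi/4): H = 0.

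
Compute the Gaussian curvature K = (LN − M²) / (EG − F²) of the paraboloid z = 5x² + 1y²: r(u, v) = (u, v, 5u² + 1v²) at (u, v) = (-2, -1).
K = 4/32805

Coefficients of the first fundamental form: E = 100*u^2 + 1, F = 20*u*v, G = 4*v^2 + 1.
Coefficients of the second fundamental form: L = 10/sqrt(100*u^2 + 4*v^2 + 1), M = 0, N = 2/sqrt(100*u^2 + 4*v^2 + 1).
Assemble K = (LN − M²)/(EG − F²) = 20/(10000*u^4 + 800*u^2*v^2 + 200*u^2 + 16*v^4 + 8*v^2 + 1). At (u, v) = (-2, -1): K = 4/32805.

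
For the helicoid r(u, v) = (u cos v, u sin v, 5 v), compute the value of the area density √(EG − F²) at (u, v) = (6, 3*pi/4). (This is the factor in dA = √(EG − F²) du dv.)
√(EG − F²)|_{(6, 3*pi/4)} = sqrt(61)

E = 1, F = 0, G = u^2 + 25, so EG − F² = u^2 + 25. Taking the positive square root: √(EG − F²) = sqrt(u^2 + 25). At (u, v) = (6, 3*pi/4): sqrt(61).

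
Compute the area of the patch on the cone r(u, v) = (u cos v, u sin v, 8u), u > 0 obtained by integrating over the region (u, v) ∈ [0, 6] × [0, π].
Area = 18*sqrt(65)*pi

Area = ∫∫ √(EG − F²) du dv with √(EG − F²) = sqrt(65)*Abs(u). Integrating over [0, 6] × [0, π] gives 18*sqrt(65)*pi.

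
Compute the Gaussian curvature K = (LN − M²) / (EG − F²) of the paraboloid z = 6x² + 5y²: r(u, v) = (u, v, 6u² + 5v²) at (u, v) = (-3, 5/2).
K = 30/923521

Coefficients of the first fundamental form: E = 144*u^2 + 1, F = 120*u*v, G = 100*v^2 + 1.
Coefficients of the second fundamental form: L = 12/sqrt(144*u^2 + 100*v^2 + 1), M = 0, N = 10/sqrt(144*u^2 + 100*v^2 + 1).
Assemble K = (LN − M²)/(EG − F²) = 120/(20736*u^4 + 28800*u^2*v^2 + 288*u^2 + 10000*v^4 + 200*v^2 + 1). At (u, v) = (-3, 5/2): K = 30/923521.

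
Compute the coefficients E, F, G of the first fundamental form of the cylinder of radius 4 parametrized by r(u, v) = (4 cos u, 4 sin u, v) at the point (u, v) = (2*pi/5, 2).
E = 16;  F = 0;  G = 1

Partials: r_u = (-4*sin(u), 4*cos(u), 0), r_v = (0, 0, 1). As functions of (u, v):
  E = r_u · r_u = 16,
  F = r_u · r_v = 0,
  G = r_v · r_v = 1.
Evaluating at (u, v) = (2*pi/5, 2): E = 16, F = 0, G = 1.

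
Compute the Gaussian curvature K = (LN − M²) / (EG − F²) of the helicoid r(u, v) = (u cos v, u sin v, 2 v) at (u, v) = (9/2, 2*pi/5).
K = -64/9409

Coefficients of the first fundamental form: E = 1, F = 0, G = u^2 + 4.
Coefficients of the second fundamental form: L = 0, M = -2/sqrt(u^2 + 4), N = 0.
Assemble K = (LN − M²)/(EG − F²) = -4/(u^2 + 4)^2. At (u, v) = (9/2, 2*pi/5): K = -64/9409.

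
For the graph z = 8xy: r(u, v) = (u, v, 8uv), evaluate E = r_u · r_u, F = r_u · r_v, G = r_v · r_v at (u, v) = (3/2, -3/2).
E = 145;  F = -144;  G = 145

Partials: r_u = (1, 0, 8*v), r_v = (0, 1, 8*u). As functions of (u, v):
  E = r_u · r_u = 64*v^2 + 1,
  F = r_u · r_v = 64*u*v,
  G = r_v · r_v = 64*u^2 + 1.
Evaluating at (u, v) = (3/2, -3/2): E = 145, F = -144, G = 145.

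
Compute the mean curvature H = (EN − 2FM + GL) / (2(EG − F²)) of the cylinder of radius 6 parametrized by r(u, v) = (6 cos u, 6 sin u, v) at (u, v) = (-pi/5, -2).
H = -1/12

With E = 36, F = 0, G = 1, L = -6, M = 0, N = 0, assemble
  H = (EN − 2FM + GL) / (2(EG − F²)) = -1/12.
At (u, v) = (-pi/5, -2): H = -1/12.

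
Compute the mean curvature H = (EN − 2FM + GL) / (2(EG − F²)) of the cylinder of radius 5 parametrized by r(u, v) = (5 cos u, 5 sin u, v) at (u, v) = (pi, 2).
H = -1/10

With E = 25, F = 0, G = 1, L = -5, M = 0, N = 0, assemble
  H = (EN − 2FM + GL) / (2(EG − F²)) = -1/10.
At (u, v) = (pi, 2): H = -1/10.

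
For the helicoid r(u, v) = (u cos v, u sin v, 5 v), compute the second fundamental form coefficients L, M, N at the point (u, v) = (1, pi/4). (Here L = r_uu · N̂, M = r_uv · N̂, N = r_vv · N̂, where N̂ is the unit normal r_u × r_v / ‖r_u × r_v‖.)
L = 0;  M = -5*sqrt(26)/26;  N = 0

Compute the unit normal N̂(u, v) = (5*sin(v)/sqrt(u^2 + 25), -5*cos(v)/sqrt(u^2 + 25), u/sqrt(u^2 + 25)), and the second partials r_uu, r_uv, r_vv. Take dot products:
  L(u, v) = r_uu · N̂ = 0,
  M(u, v) = r_uv · N̂ = -5/sqrt(u^2 + 25),
  N(u, v) = r_vv · N̂ = 0.
Evaluating at (u, v) = (1, pi/4):
  L = 0, M = -5*sqrt(26)/26, N = 0.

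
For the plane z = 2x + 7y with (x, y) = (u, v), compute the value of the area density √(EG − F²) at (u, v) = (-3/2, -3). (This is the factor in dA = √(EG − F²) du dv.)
√(EG − F²)|_{(-3/2, -3)} = 3*sqrt(6)

E = 5, F = 14, G = 50, so EG − F² = 54. Taking the positive square root: √(EG − F²) = 3*sqrt(6). At (u, v) = (-3/2, -3): 3*sqrt(6).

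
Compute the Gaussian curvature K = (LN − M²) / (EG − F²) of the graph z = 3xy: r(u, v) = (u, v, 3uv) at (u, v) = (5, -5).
K = -9/203401

Coefficients of the first fundamental form: E = 9*v^2 + 1, F = 9*u*v, G = 9*u^2 + 1.
Coefficients of the second fundamental form: L = 0, M = 3/sqrt(9*u^2 + 9*v^2 + 1), N = 0.
Assemble K = (LN − M²)/(EG − F²) = -9/(81*u^4 + 162*u^2*v^2 + 18*u^2 + 81*v^4 + 18*v^2 + 1). At (u, v) = (5, -5): K = -9/203401.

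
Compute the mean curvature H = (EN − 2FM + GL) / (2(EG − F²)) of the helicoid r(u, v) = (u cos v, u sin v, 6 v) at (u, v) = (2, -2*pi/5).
H = 0

With E = 1, F = 0, G = u^2 + 36, L = 0, M = -6/sqrt(u^2 + 36), N = 0, assemble
  H = (EN − 2FM + GL) / (2(EG − F²)) = 0.
At (u, v) = (2, -2*pi/5): H = 0.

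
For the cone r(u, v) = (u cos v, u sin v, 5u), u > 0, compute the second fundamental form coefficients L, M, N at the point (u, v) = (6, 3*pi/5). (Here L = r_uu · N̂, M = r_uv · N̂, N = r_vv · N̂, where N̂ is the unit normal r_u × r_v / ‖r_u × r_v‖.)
L = 0;  M = 0;  N = 15*sqrt(26)/13

Compute the unit normal N̂(u, v) = (-5*sqrt(26)*u*cos(v)/(26*Abs(u)), -5*sqrt(26)*u*sin(v)/(26*Abs(u)), sqrt(26)*u/(26*Abs(u))), and the second partials r_uu, r_uv, r_vv. Take dot products:
  L(u, v) = r_uu · N̂ = 0,
  M(u, v) = r_uv · N̂ = 0,
  N(u, v) = r_vv · N̂ = 5*sqrt(26)*u^2/(26*Abs(u)).
Evaluating at (u, v) = (6, 3*pi/5):
  L = 0, M = 0, N = 15*sqrt(26)/13.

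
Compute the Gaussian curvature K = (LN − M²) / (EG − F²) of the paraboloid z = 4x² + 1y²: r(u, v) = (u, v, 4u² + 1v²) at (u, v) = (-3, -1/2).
K = 4/83521

Coefficients of the first fundamental form: E = 64*u^2 + 1, F = 16*u*v, G = 4*v^2 + 1.
Coefficients of the second fundamental form: L = 8/sqrt(64*u^2 + 4*v^2 + 1), M = 0, N = 2/sqrt(64*u^2 + 4*v^2 + 1).
Assemble K = (LN − M²)/(EG − F²) = 16/(4096*u^4 + 512*u^2*v^2 + 128*u^2 + 16*v^4 + 8*v^2 + 1). At (u, v) = (-3, -1/2): K = 4/83521.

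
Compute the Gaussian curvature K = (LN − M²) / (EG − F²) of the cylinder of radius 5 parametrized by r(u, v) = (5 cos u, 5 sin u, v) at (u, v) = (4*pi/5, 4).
K = 0

Coefficients of the first fundamental form: E = 25, F = 0, G = 1.
Coefficients of the second fundamental form: L = -5, M = 0, N = 0.
Assemble K = (LN − M²)/(EG − F²) = 0. At (u, v) = (4*pi/5, 4): K = 0.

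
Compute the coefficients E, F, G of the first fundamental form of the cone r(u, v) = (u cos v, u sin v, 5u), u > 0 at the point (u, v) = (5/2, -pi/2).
E = 26;  F = 0;  G = 25/4

Partials: r_u = (cos(v), sin(v), 5), r_v = (-u*sin(v), u*cos(v), 0). As functions of (u, v):
  E = r_u · r_u = 26,
  F = r_u · r_v = 0,
  G = r_v · r_v = u^2.
Evaluating at (u, v) = (5/2, -pi/2): E = 26, F = 0, G = 25/4.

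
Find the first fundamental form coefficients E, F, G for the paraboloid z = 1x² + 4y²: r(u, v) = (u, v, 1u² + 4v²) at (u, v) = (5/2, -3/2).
E = 26;  F = -60;  G = 145

Partials: r_u = (1, 0, 2*u), r_v = (0, 1, 8*v). As functions of (u, v):
  E = r_u · r_u = 4*u^2 + 1,
  F = r_u · r_v = 16*u*v,
  G = r_v · r_v = 64*v^2 + 1.
Evaluating at (u, v) = (5/2, -3/2): E = 26, F = -60, G = 145.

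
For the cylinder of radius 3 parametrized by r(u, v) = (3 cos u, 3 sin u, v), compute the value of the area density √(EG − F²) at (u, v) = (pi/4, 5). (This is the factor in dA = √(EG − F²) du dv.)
√(EG − F²)|_{(pi/4, 5)} = 3

E = 9, F = 0, G = 1, so EG − F² = 9. Taking the positive square root: √(EG − F²) = 3. At (u, v) = (pi/4, 5): 3.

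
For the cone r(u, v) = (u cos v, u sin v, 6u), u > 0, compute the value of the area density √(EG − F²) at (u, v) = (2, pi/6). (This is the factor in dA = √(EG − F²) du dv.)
√(EG − F²)|_{(2, pi/6)} = 2*sqrt(37)

E = 37, F = 0, G = u^2, so EG − F² = 37*u^2. Taking the positive square root: √(EG − F²) = sqrt(37)*Abs(u). At (u, v) = (2, pi/6): 2*sqrt(37).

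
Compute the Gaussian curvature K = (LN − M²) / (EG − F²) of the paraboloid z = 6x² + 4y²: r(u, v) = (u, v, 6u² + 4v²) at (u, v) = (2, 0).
K = 96/332929

Coefficients of the first fundamental form: E = 144*u^2 + 1, F = 96*u*v, G = 64*v^2 + 1.
Coefficients of the second fundamental form: L = 12/sqrt(144*u^2 + 64*v^2 + 1), M = 0, N = 8/sqrt(144*u^2 + 64*v^2 + 1).
Assemble K = (LN − M²)/(EG − F²) = 96/(20736*u^4 + 18432*u^2*v^2 + 288*u^2 + 4096*v^4 + 128*v^2 + 1). At (u, v) = (2, 0): K = 96/332929.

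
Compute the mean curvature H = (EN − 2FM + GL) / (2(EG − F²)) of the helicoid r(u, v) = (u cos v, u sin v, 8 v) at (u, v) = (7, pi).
H = 0

With E = 1, F = 0, G = u^2 + 64, L = 0, M = -8/sqrt(u^2 + 64), N = 0, assemble
  H = (EN − 2FM + GL) / (2(EG − F²)) = 0.
At (u, v) = (7, pi): H = 0.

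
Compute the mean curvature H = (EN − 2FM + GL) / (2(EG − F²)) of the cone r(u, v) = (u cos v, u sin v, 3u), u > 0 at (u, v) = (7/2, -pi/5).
H = 3*sqrt(10)/70

With E = 10, F = 0, G = u^2, L = 0, M = 0, N = 3*sqrt(10)*u^2/(10*Abs(u)), assemble
  H = (EN − 2FM + GL) / (2(EG − F²)) = 3*sqrt(10)/(20*Abs(u)).
At (u, v) = (7/2, -pi/5): H = 3*sqrt(10)/70.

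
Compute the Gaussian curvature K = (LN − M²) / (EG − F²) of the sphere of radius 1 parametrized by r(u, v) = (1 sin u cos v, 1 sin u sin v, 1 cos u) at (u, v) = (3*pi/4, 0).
K = 1

Coefficients of the first fundamental form: E = 1, F = 0, G = sin(u)^2.
Coefficients of the second fundamental form: L = -sin(u)/Abs(sin(u)), M = 0, N = -sin(u)^3/Abs(sin(u)).
Assemble K = (LN − M²)/(EG − F²) = 1. At (u, v) = (3*pi/4, 0): K = 1.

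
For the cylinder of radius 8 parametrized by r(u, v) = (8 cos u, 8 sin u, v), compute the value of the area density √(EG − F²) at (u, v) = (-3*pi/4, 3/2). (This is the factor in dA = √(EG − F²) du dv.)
√(EG − F²)|_{(-3*pi/4, 3/2)} = 8

E = 64, F = 0, G = 1, so EG − F² = 64. Taking the positive square root: √(EG − F²) = 8. At (u, v) = (-3*pi/4, 3/2): 8.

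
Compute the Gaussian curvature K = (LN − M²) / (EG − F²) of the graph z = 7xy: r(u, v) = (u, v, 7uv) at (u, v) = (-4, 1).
K = -49/695556

Coefficients of the first fundamental form: E = 49*v^2 + 1, F = 49*u*v, G = 49*u^2 + 1.
Coefficients of the second fundamental form: L = 0, M = 7/sqrt(49*u^2 + 49*v^2 + 1), N = 0.
Assemble K = (LN − M²)/(EG − F²) = -49/(2401*u^4 + 4802*u^2*v^2 + 98*u^2 + 2401*v^4 + 98*v^2 + 1). At (u, v) = (-4, 1): K = -49/695556.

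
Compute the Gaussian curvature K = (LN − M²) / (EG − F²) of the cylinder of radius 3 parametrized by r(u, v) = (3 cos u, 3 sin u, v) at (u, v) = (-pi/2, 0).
K = 0

Coefficients of the first fundamental form: E = 9, F = 0, G = 1.
Coefficients of the second fundamental form: L = -3, M = 0, N = 0.
Assemble K = (LN − M²)/(EG − F²) = 0. At (u, v) = (-pi/2, 0): K = 0.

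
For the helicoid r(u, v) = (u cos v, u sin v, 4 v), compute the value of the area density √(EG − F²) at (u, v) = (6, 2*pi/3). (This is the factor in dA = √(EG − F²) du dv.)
√(EG − F²)|_{(6, 2*pi/3)} = 2*sqrt(13)

E = 1, F = 0, G = u^2 + 16, so EG − F² = u^2 + 16. Taking the positive square root: √(EG − F²) = sqrt(u^2 + 16). At (u, v) = (6, 2*pi/3): 2*sqrt(13).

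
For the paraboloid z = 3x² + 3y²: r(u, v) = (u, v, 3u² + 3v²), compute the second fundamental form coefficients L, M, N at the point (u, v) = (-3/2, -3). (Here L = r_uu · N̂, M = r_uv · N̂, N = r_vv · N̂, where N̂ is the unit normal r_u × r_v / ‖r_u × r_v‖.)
L = 3*sqrt(406)/203;  M = 0;  N = 3*sqrt(406)/203

Compute the unit normal N̂(u, v) = (-6*u/sqrt(36*u^2 + 36*v^2 + 1), -6*v/sqrt(36*u^2 + 36*v^2 + 1), 1/sqrt(36*u^2 + 36*v^2 + 1)), and the second partials r_uu, r_uv, r_vv. Take dot products:
  L(u, v) = r_uu · N̂ = 6/sqrt(36*u^2 + 36*v^2 + 1),
  M(u, v) = r_uv · N̂ = 0,
  N(u, v) = r_vv · N̂ = 6/sqrt(36*u^2 + 36*v^2 + 1).
Evaluating at (u, v) = (-3/2, -3):
  L = 3*sqrt(406)/203, M = 0, N = 3*sqrt(406)/203.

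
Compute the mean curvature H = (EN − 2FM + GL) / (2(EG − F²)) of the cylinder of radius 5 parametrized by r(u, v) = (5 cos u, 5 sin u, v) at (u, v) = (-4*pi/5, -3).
H = -1/10

With E = 25, F = 0, G = 1, L = -5, M = 0, N = 0, assemble
  H = (EN − 2FM + GL) / (2(EG − F²)) = -1/10.
At (u, v) = (-4*pi/5, -3): H = -1/10.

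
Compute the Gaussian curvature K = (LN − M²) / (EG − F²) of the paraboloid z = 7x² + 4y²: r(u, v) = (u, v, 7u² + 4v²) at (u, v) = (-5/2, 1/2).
K = 28/385641

Coefficients of the first fundamental form: E = 196*u^2 + 1, F = 112*u*v, G = 64*v^2 + 1.
Coefficients of the second fundamental form: L = 14/sqrt(196*u^2 + 64*v^2 + 1), M = 0, N = 8/sqrt(196*u^2 + 64*v^2 + 1).
Assemble K = (LN − M²)/(EG − F²) = 112/(38416*u^4 + 25088*u^2*v^2 + 392*u^2 + 4096*v^4 + 128*v^2 + 1). At (u, v) = (-5/2, 1/2): K = 28/385641.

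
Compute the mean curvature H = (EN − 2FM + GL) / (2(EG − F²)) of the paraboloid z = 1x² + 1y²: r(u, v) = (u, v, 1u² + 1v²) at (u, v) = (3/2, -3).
H = 47*sqrt(46)/2116

With E = 4*u^2 + 1, F = 4*u*v, G = 4*v^2 + 1, L = 2/sqrt(4*u^2 + 4*v^2 + 1), M = 0, N = 2/sqrt(4*u^2 + 4*v^2 + 1), assemble
  H = (EN − 2FM + GL) / (2(EG − F²)) = 2*(2*u^2 + 2*v^2 + 1)/(4*u^2 + 4*v^2 + 1)^(3/2).
At (u, v) = (3/2, -3): H = 47*sqrt(46)/2116.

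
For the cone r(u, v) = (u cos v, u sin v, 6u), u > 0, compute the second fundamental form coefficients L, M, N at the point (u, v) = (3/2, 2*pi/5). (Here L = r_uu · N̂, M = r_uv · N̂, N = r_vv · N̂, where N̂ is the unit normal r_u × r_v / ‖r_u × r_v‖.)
L = 0;  M = 0;  N = 9*sqrt(37)/37

Compute the unit normal N̂(u, v) = (-6*sqrt(37)*u*cos(v)/(37*Abs(u)), -6*sqrt(37)*u*sin(v)/(37*Abs(u)), sqrt(37)*u/(37*Abs(u))), and the second partials r_uu, r_uv, r_vv. Take dot products:
  L(u, v) = r_uu · N̂ = 0,
  M(u, v) = r_uv · N̂ = 0,
  N(u, v) = r_vv · N̂ = 6*sqrt(37)*u^2/(37*Abs(u)).
Evaluating at (u, v) = (3/2, 2*pi/5):
  L = 0, M = 0, N = 9*sqrt(37)/37.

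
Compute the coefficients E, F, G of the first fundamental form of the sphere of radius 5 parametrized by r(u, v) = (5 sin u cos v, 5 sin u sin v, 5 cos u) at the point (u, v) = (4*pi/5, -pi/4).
E = 25;  F = 0;  G = 125/8 - 25*sqrt(5)/8

Partials: r_u = (5*cos(u)*cos(v), 5*sin(v)*cos(u), -5*sin(u)), r_v = (-5*sin(u)*sin(v), 5*sin(u)*cos(v), 0). As functions of (u, v):
  E = r_u · r_u = 25,
  F = r_u · r_v = 0,
  G = r_v · r_v = 25*sin(u)^2.
Evaluating at (u, v) = (4*pi/5, -pi/4): E = 25, F = 0, G = 125/8 - 25*sqrt(5)/8.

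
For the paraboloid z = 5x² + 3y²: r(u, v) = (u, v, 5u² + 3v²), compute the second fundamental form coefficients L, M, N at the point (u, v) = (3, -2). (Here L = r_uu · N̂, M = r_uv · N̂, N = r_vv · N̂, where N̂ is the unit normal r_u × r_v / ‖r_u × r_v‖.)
L = 2*sqrt(1045)/209;  M = 0;  N = 6*sqrt(1045)/1045

Compute the unit normal N̂(u, v) = (-10*u/sqrt(100*u^2 + 36*v^2 + 1), -6*v/sqrt(100*u^2 + 36*v^2 + 1), 1/sqrt(100*u^2 + 36*v^2 + 1)), and the second partials r_uu, r_uv, r_vv. Take dot products:
  L(u, v) = r_uu · N̂ = 10/sqrt(100*u^2 + 36*v^2 + 1),
  M(u, v) = r_uv · N̂ = 0,
  N(u, v) = r_vv · N̂ = 6/sqrt(100*u^2 + 36*v^2 + 1).
Evaluating at (u, v) = (3, -2):
  L = 2*sqrt(1045)/209, M = 0, N = 6*sqrt(1045)/1045.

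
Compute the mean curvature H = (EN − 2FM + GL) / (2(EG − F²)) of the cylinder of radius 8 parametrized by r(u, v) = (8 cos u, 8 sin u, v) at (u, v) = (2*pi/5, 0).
H = -1/16

With E = 64, F = 0, G = 1, L = -8, M = 0, N = 0, assemble
  H = (EN − 2FM + GL) / (2(EG − F²)) = -1/16.
At (u, v) = (2*pi/5, 0): H = -1/16.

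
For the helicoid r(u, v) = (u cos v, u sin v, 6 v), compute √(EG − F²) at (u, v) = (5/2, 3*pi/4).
√(EG − F²)|_{(5/2, 3*pi/4)} = 13/2

E = 1, F = 0, G = u^2 + 36; EG − F² = u^2 + 36; √(EG − F²) = sqrt(u^2 + 36). At the given point: 13/2.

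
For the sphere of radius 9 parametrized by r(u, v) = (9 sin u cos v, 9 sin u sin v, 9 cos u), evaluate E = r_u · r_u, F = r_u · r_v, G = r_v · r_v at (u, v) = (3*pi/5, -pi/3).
E = 81;  F = 0;  G = 81*sqrt(5)/8 + 405/8

Partials: r_u = (9*cos(u)*cos(v), 9*sin(v)*cos(u), -9*sin(u)), r_v = (-9*sin(u)*sin(v), 9*sin(u)*cos(v), 0). As functions of (u, v):
  E = r_u · r_u = 81,
  F = r_u · r_v = 0,
  G = r_v · r_v = 81*sin(u)^2.
Evaluating at (u, v) = (3*pi/5, -pi/3): E = 81, F = 0, G = 81*sqrt(5)/8 + 405/8.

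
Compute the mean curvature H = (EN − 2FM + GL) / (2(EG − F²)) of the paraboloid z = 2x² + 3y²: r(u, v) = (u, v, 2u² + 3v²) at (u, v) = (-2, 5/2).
H = 647*sqrt(290)/84100

With E = 16*u^2 + 1, F = 24*u*v, G = 36*v^2 + 1, L = 4/sqrt(16*u^2 + 36*v^2 + 1), M = 0, N = 6/sqrt(16*u^2 + 36*v^2 + 1), assemble
  H = (EN − 2FM + GL) / (2(EG − F²)) = (48*u^2 + 72*v^2 + 5)/(16*u^2 + 36*v^2 + 1)^(3/2).
At (u, v) = (-2, 5/2): H = 647*sqrt(290)/84100.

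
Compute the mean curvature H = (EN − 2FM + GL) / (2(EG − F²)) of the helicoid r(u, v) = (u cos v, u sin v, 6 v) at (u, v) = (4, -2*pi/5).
H = 0

With E = 1, F = 0, G = u^2 + 36, L = 0, M = -6/sqrt(u^2 + 36), N = 0, assemble
  H = (EN − 2FM + GL) / (2(EG − F²)) = 0.
At (u, v) = (4, -2*pi/5): H = 0.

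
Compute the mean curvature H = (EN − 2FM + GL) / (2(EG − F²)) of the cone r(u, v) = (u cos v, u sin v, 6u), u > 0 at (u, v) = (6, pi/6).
H = sqrt(37)/74

With E = 37, F = 0, G = u^2, L = 0, M = 0, N = 6*sqrt(37)*u^2/(37*Abs(u)), assemble
  H = (EN − 2FM + GL) / (2(EG − F²)) = 3*sqrt(37)/(37*Abs(u)).
At (u, v) = (6, pi/6): H = sqrt(37)/74.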